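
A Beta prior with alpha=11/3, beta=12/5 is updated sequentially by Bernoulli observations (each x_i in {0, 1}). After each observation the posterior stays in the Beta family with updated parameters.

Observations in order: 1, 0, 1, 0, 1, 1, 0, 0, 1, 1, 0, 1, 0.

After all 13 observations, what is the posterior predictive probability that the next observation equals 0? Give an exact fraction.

obs 1: x=1 → posterior Beta(14/3, 12/5)
obs 2: x=0 → posterior Beta(14/3, 17/5)
obs 3: x=1 → posterior Beta(17/3, 17/5)
obs 4: x=0 → posterior Beta(17/3, 22/5)
obs 5: x=1 → posterior Beta(20/3, 22/5)
obs 6: x=1 → posterior Beta(23/3, 22/5)
obs 7: x=0 → posterior Beta(23/3, 27/5)
obs 8: x=0 → posterior Beta(23/3, 32/5)
obs 9: x=1 → posterior Beta(26/3, 32/5)
obs 10: x=1 → posterior Beta(29/3, 32/5)
obs 11: x=0 → posterior Beta(29/3, 37/5)
obs 12: x=1 → posterior Beta(32/3, 37/5)
obs 13: x=0 → posterior Beta(32/3, 42/5)

63/143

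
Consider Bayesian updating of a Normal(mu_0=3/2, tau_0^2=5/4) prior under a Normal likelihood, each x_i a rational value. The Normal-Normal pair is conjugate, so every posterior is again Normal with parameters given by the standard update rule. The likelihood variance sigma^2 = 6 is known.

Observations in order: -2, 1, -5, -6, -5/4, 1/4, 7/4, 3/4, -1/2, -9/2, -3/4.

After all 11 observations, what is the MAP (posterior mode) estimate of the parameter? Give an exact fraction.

-181/316

obs 1: x=-2 → posterior Normal(26/29, 30/29)
obs 2: x=1 → posterior Normal(31/34, 15/17)
obs 3: x=-5 → posterior Normal(2/13, 10/13)
obs 4: x=-6 → posterior Normal(-6/11, 15/22)
obs 5: x=-5/4 → posterior Normal(-121/196, 30/49)
obs 6: x=1/4 → posterior Normal(-29/54, 5/9)
obs 7: x=7/4 → posterior Normal(-81/236, 30/59)
obs 8: x=3/4 → posterior Normal(-33/128, 15/32)
obs 9: x=-1/2 → posterior Normal(-19/69, 10/23)
obs 10: x=-9/2 → posterior Normal(-83/148, 15/37)
obs 11: x=-3/4 → posterior Normal(-181/316, 30/79)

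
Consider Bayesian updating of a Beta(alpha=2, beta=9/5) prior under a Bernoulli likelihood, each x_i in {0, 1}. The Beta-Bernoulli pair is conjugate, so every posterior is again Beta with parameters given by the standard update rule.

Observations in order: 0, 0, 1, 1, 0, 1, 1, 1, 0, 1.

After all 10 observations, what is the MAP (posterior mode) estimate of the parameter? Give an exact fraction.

35/59

obs 1: x=0 → posterior Beta(2, 14/5)
obs 2: x=0 → posterior Beta(2, 19/5)
obs 3: x=1 → posterior Beta(3, 19/5)
obs 4: x=1 → posterior Beta(4, 19/5)
obs 5: x=0 → posterior Beta(4, 24/5)
obs 6: x=1 → posterior Beta(5, 24/5)
obs 7: x=1 → posterior Beta(6, 24/5)
obs 8: x=1 → posterior Beta(7, 24/5)
obs 9: x=0 → posterior Beta(7, 29/5)
obs 10: x=1 → posterior Beta(8, 29/5)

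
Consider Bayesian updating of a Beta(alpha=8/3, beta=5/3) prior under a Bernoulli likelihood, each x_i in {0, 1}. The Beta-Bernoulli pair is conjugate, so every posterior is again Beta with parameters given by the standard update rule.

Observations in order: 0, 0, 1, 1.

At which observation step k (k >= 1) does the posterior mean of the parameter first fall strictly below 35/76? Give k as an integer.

obs 1: x=0 → posterior Beta(8/3, 8/3)
obs 2: x=0 → posterior Beta(8/3, 11/3)
obs 3: x=1 → posterior Beta(11/3, 11/3)
obs 4: x=1 → posterior Beta(14/3, 11/3)

k = 2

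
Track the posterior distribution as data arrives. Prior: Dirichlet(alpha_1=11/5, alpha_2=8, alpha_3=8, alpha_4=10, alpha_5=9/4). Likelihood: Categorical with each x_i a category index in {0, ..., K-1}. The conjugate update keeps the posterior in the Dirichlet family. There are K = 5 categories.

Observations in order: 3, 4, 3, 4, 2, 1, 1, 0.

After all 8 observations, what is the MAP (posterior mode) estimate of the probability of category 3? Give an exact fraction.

obs 1: x=3 → posterior Dirichlet(11/5, 8, 8, 11, 9/4)
obs 2: x=4 → posterior Dirichlet(11/5, 8, 8, 11, 13/4)
obs 3: x=3 → posterior Dirichlet(11/5, 8, 8, 12, 13/4)
obs 4: x=4 → posterior Dirichlet(11/5, 8, 8, 12, 17/4)
obs 5: x=2 → posterior Dirichlet(11/5, 8, 9, 12, 17/4)
obs 6: x=1 → posterior Dirichlet(11/5, 9, 9, 12, 17/4)
obs 7: x=1 → posterior Dirichlet(11/5, 10, 9, 12, 17/4)
obs 8: x=0 → posterior Dirichlet(16/5, 10, 9, 12, 17/4)

220/669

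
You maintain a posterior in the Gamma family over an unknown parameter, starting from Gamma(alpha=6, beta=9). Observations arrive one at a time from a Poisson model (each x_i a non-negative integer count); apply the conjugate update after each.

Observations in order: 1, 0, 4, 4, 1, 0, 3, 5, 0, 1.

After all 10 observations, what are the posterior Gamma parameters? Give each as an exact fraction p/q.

alpha=25, beta=19

obs 1: x=1 → posterior Gamma(7, 10)
obs 2: x=0 → posterior Gamma(7, 11)
obs 3: x=4 → posterior Gamma(11, 12)
obs 4: x=4 → posterior Gamma(15, 13)
obs 5: x=1 → posterior Gamma(16, 14)
obs 6: x=0 → posterior Gamma(16, 15)
obs 7: x=3 → posterior Gamma(19, 16)
obs 8: x=5 → posterior Gamma(24, 17)
obs 9: x=0 → posterior Gamma(24, 18)
obs 10: x=1 → posterior Gamma(25, 19)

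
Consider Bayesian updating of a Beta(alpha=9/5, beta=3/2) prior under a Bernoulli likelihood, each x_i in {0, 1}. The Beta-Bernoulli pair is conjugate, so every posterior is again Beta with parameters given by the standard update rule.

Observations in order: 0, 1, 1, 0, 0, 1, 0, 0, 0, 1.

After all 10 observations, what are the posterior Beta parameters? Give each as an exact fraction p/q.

alpha=29/5, beta=15/2

obs 1: x=0 → posterior Beta(9/5, 5/2)
obs 2: x=1 → posterior Beta(14/5, 5/2)
obs 3: x=1 → posterior Beta(19/5, 5/2)
obs 4: x=0 → posterior Beta(19/5, 7/2)
obs 5: x=0 → posterior Beta(19/5, 9/2)
obs 6: x=1 → posterior Beta(24/5, 9/2)
obs 7: x=0 → posterior Beta(24/5, 11/2)
obs 8: x=0 → posterior Beta(24/5, 13/2)
obs 9: x=0 → posterior Beta(24/5, 15/2)
obs 10: x=1 → posterior Beta(29/5, 15/2)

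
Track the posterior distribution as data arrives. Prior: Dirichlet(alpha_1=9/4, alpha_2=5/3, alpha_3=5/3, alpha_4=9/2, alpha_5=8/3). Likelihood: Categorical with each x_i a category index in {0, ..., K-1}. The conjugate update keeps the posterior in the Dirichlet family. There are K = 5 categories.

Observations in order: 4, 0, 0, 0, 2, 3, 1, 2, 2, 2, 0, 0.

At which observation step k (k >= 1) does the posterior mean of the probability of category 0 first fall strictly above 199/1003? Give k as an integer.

k = 2

obs 1: x=4 → posterior Dirichlet(9/4, 5/3, 5/3, 9/2, 11/3)
obs 2: x=0 → posterior Dirichlet(13/4, 5/3, 5/3, 9/2, 11/3)
obs 3: x=0 → posterior Dirichlet(17/4, 5/3, 5/3, 9/2, 11/3)
obs 4: x=0 → posterior Dirichlet(21/4, 5/3, 5/3, 9/2, 11/3)
obs 5: x=2 → posterior Dirichlet(21/4, 5/3, 8/3, 9/2, 11/3)
obs 6: x=3 → posterior Dirichlet(21/4, 5/3, 8/3, 11/2, 11/3)
obs 7: x=1 → posterior Dirichlet(21/4, 8/3, 8/3, 11/2, 11/3)
obs 8: x=2 → posterior Dirichlet(21/4, 8/3, 11/3, 11/2, 11/3)
obs 9: x=2 → posterior Dirichlet(21/4, 8/3, 14/3, 11/2, 11/3)
obs 10: x=2 → posterior Dirichlet(21/4, 8/3, 17/3, 11/2, 11/3)
obs 11: x=0 → posterior Dirichlet(25/4, 8/3, 17/3, 11/2, 11/3)
obs 12: x=0 → posterior Dirichlet(29/4, 8/3, 17/3, 11/2, 11/3)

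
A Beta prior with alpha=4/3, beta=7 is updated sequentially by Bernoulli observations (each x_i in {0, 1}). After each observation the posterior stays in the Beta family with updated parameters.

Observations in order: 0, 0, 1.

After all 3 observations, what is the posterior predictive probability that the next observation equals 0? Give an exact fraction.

27/34

obs 1: x=0 → posterior Beta(4/3, 8)
obs 2: x=0 → posterior Beta(4/3, 9)
obs 3: x=1 → posterior Beta(7/3, 9)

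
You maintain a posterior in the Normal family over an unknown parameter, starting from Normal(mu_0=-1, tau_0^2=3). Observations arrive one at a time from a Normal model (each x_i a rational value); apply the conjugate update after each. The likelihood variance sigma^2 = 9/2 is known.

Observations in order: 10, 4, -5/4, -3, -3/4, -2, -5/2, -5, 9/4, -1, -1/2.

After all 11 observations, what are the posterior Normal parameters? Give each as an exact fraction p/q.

obs 1: x=10 → posterior Normal(17/5, 9/5)
obs 2: x=4 → posterior Normal(25/7, 9/7)
obs 3: x=-5/4 → posterior Normal(5/2, 1)
obs 4: x=-3 → posterior Normal(3/2, 9/11)
obs 5: x=-3/4 → posterior Normal(15/13, 9/13)
obs 6: x=-2 → posterior Normal(11/15, 3/5)
obs 7: x=-5/2 → posterior Normal(6/17, 9/17)
obs 8: x=-5 → posterior Normal(-4/19, 9/19)
obs 9: x=9/4 → posterior Normal(1/42, 3/7)
obs 10: x=-1 → posterior Normal(-3/46, 9/23)
obs 11: x=-1/2 → posterior Normal(-1/10, 9/25)

mu_0=-1/10, tau_0^2=9/25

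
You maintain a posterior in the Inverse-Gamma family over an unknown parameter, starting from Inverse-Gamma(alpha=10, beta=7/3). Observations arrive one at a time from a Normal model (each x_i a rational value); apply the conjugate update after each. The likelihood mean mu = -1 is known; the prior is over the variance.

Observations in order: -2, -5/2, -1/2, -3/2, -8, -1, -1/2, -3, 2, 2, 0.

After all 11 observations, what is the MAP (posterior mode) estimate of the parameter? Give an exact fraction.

obs 1: x=-2 → posterior Inverse-Gamma(21/2, 17/6)
obs 2: x=-5/2 → posterior Inverse-Gamma(11, 95/24)
obs 3: x=-1/2 → posterior Inverse-Gamma(23/2, 49/12)
obs 4: x=-3/2 → posterior Inverse-Gamma(12, 101/24)
obs 5: x=-8 → posterior Inverse-Gamma(25/2, 689/24)
obs 6: x=-1 → posterior Inverse-Gamma(13, 689/24)
obs 7: x=-1/2 → posterior Inverse-Gamma(27/2, 173/6)
obs 8: x=-3 → posterior Inverse-Gamma(14, 185/6)
obs 9: x=2 → posterior Inverse-Gamma(29/2, 106/3)
obs 10: x=2 → posterior Inverse-Gamma(15, 239/6)
obs 11: x=0 → posterior Inverse-Gamma(31/2, 121/3)

22/9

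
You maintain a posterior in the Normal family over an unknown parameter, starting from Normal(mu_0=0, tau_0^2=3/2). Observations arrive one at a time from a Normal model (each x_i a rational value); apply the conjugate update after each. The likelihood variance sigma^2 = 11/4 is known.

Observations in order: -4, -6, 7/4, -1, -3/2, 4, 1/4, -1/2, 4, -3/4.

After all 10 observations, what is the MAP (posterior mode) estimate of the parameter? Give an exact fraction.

-45/142

obs 1: x=-4 → posterior Normal(-24/17, 33/34)
obs 2: x=-6 → posterior Normal(-60/23, 33/46)
obs 3: x=7/4 → posterior Normal(-99/58, 33/58)
obs 4: x=-1 → posterior Normal(-111/70, 33/70)
obs 5: x=-3/2 → posterior Normal(-129/82, 33/82)
obs 6: x=4 → posterior Normal(-81/94, 33/94)
obs 7: x=1/4 → posterior Normal(-39/53, 33/106)
obs 8: x=-1/2 → posterior Normal(-42/59, 33/118)
obs 9: x=4 → posterior Normal(-18/65, 33/130)
obs 10: x=-3/4 → posterior Normal(-45/142, 33/142)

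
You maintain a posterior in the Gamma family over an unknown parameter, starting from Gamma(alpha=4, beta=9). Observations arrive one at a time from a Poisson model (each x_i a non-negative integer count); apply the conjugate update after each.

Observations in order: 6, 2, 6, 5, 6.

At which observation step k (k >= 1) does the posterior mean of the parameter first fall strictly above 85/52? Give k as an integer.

k = 4

obs 1: x=6 → posterior Gamma(10, 10)
obs 2: x=2 → posterior Gamma(12, 11)
obs 3: x=6 → posterior Gamma(18, 12)
obs 4: x=5 → posterior Gamma(23, 13)
obs 5: x=6 → posterior Gamma(29, 14)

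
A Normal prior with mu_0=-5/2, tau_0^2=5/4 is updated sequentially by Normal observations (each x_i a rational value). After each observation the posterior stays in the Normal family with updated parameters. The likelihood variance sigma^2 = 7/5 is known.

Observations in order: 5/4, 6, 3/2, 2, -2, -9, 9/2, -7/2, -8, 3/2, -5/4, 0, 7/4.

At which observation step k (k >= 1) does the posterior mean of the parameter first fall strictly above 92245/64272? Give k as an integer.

k = 3

obs 1: x=5/4 → posterior Normal(-155/212, 35/53)
obs 2: x=6 → posterior Normal(445/312, 35/78)
obs 3: x=3/2 → posterior Normal(595/412, 35/103)
obs 4: x=2 → posterior Normal(795/512, 35/128)
obs 5: x=-2 → posterior Normal(35/36, 35/153)
obs 6: x=-9 → posterior Normal(-305/712, 35/178)
obs 7: x=9/2 → posterior Normal(5/28, 5/29)
obs 8: x=-7/2 → posterior Normal(-205/912, 35/228)
obs 9: x=-8 → posterior Normal(-1005/1012, 35/253)
obs 10: x=3/2 → posterior Normal(-855/1112, 35/278)
obs 11: x=-5/4 → posterior Normal(-245/303, 35/303)
obs 12: x=0 → posterior Normal(-245/328, 35/328)
obs 13: x=7/4 → posterior Normal(-805/1412, 35/353)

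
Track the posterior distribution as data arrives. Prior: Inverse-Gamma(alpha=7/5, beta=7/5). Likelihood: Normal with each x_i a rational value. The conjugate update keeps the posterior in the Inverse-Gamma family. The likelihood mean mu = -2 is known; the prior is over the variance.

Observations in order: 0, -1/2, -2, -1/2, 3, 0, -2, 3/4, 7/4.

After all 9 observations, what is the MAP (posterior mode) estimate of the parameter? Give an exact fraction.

obs 1: x=0 → posterior Inverse-Gamma(19/10, 17/5)
obs 2: x=-1/2 → posterior Inverse-Gamma(12/5, 181/40)
obs 3: x=-2 → posterior Inverse-Gamma(29/10, 181/40)
obs 4: x=-1/2 → posterior Inverse-Gamma(17/5, 113/20)
obs 5: x=3 → posterior Inverse-Gamma(39/10, 363/20)
obs 6: x=0 → posterior Inverse-Gamma(22/5, 403/20)
obs 7: x=-2 → posterior Inverse-Gamma(49/10, 403/20)
obs 8: x=3/4 → posterior Inverse-Gamma(27/5, 3829/160)
obs 9: x=7/4 → posterior Inverse-Gamma(59/10, 2477/80)

2477/552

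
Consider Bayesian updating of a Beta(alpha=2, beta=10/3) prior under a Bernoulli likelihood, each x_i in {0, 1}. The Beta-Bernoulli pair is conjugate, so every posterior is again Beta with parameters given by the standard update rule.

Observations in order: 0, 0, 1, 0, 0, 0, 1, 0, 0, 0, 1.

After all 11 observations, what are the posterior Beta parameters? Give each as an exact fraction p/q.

obs 1: x=0 → posterior Beta(2, 13/3)
obs 2: x=0 → posterior Beta(2, 16/3)
obs 3: x=1 → posterior Beta(3, 16/3)
obs 4: x=0 → posterior Beta(3, 19/3)
obs 5: x=0 → posterior Beta(3, 22/3)
obs 6: x=0 → posterior Beta(3, 25/3)
obs 7: x=1 → posterior Beta(4, 25/3)
obs 8: x=0 → posterior Beta(4, 28/3)
obs 9: x=0 → posterior Beta(4, 31/3)
obs 10: x=0 → posterior Beta(4, 34/3)
obs 11: x=1 → posterior Beta(5, 34/3)

alpha=5, beta=34/3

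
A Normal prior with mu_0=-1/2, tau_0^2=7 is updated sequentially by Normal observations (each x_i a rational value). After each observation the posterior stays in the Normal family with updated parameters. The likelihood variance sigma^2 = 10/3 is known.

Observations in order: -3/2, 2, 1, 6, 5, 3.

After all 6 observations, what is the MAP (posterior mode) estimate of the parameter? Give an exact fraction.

obs 1: x=-3/2 → posterior Normal(-73/62, 70/31)
obs 2: x=2 → posterior Normal(11/104, 35/26)
obs 3: x=1 → posterior Normal(53/146, 70/73)
obs 4: x=6 → posterior Normal(305/188, 35/47)
obs 5: x=5 → posterior Normal(103/46, 14/23)
obs 6: x=3 → posterior Normal(641/272, 35/68)

641/272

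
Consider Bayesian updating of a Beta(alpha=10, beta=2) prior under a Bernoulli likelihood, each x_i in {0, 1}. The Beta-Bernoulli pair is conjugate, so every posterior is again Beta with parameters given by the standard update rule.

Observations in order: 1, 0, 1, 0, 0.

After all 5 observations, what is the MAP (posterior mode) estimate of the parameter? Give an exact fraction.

11/15

obs 1: x=1 → posterior Beta(11, 2)
obs 2: x=0 → posterior Beta(11, 3)
obs 3: x=1 → posterior Beta(12, 3)
obs 4: x=0 → posterior Beta(12, 4)
obs 5: x=0 → posterior Beta(12, 5)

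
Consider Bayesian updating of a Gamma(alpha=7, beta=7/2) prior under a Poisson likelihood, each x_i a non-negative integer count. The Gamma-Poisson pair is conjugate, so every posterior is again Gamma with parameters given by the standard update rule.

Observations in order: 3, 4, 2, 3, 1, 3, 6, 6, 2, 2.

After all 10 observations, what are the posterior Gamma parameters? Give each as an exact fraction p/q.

alpha=39, beta=27/2

obs 1: x=3 → posterior Gamma(10, 9/2)
obs 2: x=4 → posterior Gamma(14, 11/2)
obs 3: x=2 → posterior Gamma(16, 13/2)
obs 4: x=3 → posterior Gamma(19, 15/2)
obs 5: x=1 → posterior Gamma(20, 17/2)
obs 6: x=3 → posterior Gamma(23, 19/2)
obs 7: x=6 → posterior Gamma(29, 21/2)
obs 8: x=6 → posterior Gamma(35, 23/2)
obs 9: x=2 → posterior Gamma(37, 25/2)
obs 10: x=2 → posterior Gamma(39, 27/2)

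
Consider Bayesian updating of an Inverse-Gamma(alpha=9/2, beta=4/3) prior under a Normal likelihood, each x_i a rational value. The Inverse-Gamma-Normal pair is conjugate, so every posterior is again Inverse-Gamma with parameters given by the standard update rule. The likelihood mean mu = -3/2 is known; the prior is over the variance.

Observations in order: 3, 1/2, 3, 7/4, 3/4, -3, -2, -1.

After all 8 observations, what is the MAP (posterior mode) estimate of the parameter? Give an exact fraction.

1573/456

obs 1: x=3 → posterior Inverse-Gamma(5, 275/24)
obs 2: x=1/2 → posterior Inverse-Gamma(11/2, 323/24)
obs 3: x=3 → posterior Inverse-Gamma(6, 283/12)
obs 4: x=7/4 → posterior Inverse-Gamma(13/2, 2771/96)
obs 5: x=3/4 → posterior Inverse-Gamma(7, 1507/48)
obs 6: x=-3 → posterior Inverse-Gamma(15/2, 1561/48)
obs 7: x=-2 → posterior Inverse-Gamma(8, 1567/48)
obs 8: x=-1 → posterior Inverse-Gamma(17/2, 1573/48)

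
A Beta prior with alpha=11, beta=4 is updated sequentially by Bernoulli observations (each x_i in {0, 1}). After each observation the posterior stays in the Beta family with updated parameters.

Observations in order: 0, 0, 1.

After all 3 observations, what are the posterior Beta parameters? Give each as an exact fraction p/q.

alpha=12, beta=6

obs 1: x=0 → posterior Beta(11, 5)
obs 2: x=0 → posterior Beta(11, 6)
obs 3: x=1 → posterior Beta(12, 6)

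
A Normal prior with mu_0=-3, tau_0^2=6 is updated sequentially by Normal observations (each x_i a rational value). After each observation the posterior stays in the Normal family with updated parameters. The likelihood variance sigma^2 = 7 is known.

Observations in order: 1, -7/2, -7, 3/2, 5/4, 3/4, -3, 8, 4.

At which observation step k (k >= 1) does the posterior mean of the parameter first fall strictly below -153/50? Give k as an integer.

obs 1: x=1 → posterior Normal(-15/13, 42/13)
obs 2: x=-7/2 → posterior Normal(-36/19, 42/19)
obs 3: x=-7 → posterior Normal(-78/25, 42/25)
obs 4: x=3/2 → posterior Normal(-69/31, 42/31)
obs 5: x=5/4 → posterior Normal(-123/74, 42/37)
obs 6: x=3/4 → posterior Normal(-57/43, 42/43)
obs 7: x=-3 → posterior Normal(-75/49, 6/7)
obs 8: x=8 → posterior Normal(-27/55, 42/55)
obs 9: x=4 → posterior Normal(-3/61, 42/61)

k = 3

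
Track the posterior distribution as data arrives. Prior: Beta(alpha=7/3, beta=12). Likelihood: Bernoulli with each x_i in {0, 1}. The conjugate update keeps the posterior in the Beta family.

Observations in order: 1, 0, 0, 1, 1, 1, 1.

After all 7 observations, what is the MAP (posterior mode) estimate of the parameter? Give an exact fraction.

19/58

obs 1: x=1 → posterior Beta(10/3, 12)
obs 2: x=0 → posterior Beta(10/3, 13)
obs 3: x=0 → posterior Beta(10/3, 14)
obs 4: x=1 → posterior Beta(13/3, 14)
obs 5: x=1 → posterior Beta(16/3, 14)
obs 6: x=1 → posterior Beta(19/3, 14)
obs 7: x=1 → posterior Beta(22/3, 14)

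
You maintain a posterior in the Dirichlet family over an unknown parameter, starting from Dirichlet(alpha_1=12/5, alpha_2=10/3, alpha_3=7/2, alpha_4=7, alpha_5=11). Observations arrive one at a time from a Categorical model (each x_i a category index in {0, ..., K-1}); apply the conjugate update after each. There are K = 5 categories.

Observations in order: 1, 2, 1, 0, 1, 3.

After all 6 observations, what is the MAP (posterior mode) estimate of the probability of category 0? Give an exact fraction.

72/847

obs 1: x=1 → posterior Dirichlet(12/5, 13/3, 7/2, 7, 11)
obs 2: x=2 → posterior Dirichlet(12/5, 13/3, 9/2, 7, 11)
obs 3: x=1 → posterior Dirichlet(12/5, 16/3, 9/2, 7, 11)
obs 4: x=0 → posterior Dirichlet(17/5, 16/3, 9/2, 7, 11)
obs 5: x=1 → posterior Dirichlet(17/5, 19/3, 9/2, 7, 11)
obs 6: x=3 → posterior Dirichlet(17/5, 19/3, 9/2, 8, 11)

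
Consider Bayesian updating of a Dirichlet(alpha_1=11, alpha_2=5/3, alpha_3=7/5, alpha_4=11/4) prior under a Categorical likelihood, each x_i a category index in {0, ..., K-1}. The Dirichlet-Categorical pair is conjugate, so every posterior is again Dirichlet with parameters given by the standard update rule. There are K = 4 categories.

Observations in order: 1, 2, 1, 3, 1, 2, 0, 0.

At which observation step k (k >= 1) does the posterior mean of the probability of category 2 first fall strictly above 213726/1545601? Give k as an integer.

k = 6

obs 1: x=1 → posterior Dirichlet(11, 8/3, 7/5, 11/4)
obs 2: x=2 → posterior Dirichlet(11, 8/3, 12/5, 11/4)
obs 3: x=1 → posterior Dirichlet(11, 11/3, 12/5, 11/4)
obs 4: x=3 → posterior Dirichlet(11, 11/3, 12/5, 15/4)
obs 5: x=1 → posterior Dirichlet(11, 14/3, 12/5, 15/4)
obs 6: x=2 → posterior Dirichlet(11, 14/3, 17/5, 15/4)
obs 7: x=0 → posterior Dirichlet(12, 14/3, 17/5, 15/4)
obs 8: x=0 → posterior Dirichlet(13, 14/3, 17/5, 15/4)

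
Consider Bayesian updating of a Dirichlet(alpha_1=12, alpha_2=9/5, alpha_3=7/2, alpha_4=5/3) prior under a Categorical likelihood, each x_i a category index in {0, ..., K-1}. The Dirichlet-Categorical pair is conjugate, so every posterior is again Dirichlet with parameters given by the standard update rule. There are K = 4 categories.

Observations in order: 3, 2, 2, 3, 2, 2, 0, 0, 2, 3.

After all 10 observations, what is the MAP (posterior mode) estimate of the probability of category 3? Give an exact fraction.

110/749

obs 1: x=3 → posterior Dirichlet(12, 9/5, 7/2, 8/3)
obs 2: x=2 → posterior Dirichlet(12, 9/5, 9/2, 8/3)
obs 3: x=2 → posterior Dirichlet(12, 9/5, 11/2, 8/3)
obs 4: x=3 → posterior Dirichlet(12, 9/5, 11/2, 11/3)
obs 5: x=2 → posterior Dirichlet(12, 9/5, 13/2, 11/3)
obs 6: x=2 → posterior Dirichlet(12, 9/5, 15/2, 11/3)
obs 7: x=0 → posterior Dirichlet(13, 9/5, 15/2, 11/3)
obs 8: x=0 → posterior Dirichlet(14, 9/5, 15/2, 11/3)
obs 9: x=2 → posterior Dirichlet(14, 9/5, 17/2, 11/3)
obs 10: x=3 → posterior Dirichlet(14, 9/5, 17/2, 14/3)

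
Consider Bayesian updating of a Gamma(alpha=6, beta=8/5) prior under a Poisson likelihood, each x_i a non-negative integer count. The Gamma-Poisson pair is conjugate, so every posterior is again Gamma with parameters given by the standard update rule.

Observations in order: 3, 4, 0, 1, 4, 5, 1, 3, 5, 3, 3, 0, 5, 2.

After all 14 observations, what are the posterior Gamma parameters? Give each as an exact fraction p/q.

alpha=45, beta=78/5

obs 1: x=3 → posterior Gamma(9, 13/5)
obs 2: x=4 → posterior Gamma(13, 18/5)
obs 3: x=0 → posterior Gamma(13, 23/5)
obs 4: x=1 → posterior Gamma(14, 28/5)
obs 5: x=4 → posterior Gamma(18, 33/5)
obs 6: x=5 → posterior Gamma(23, 38/5)
obs 7: x=1 → posterior Gamma(24, 43/5)
obs 8: x=3 → posterior Gamma(27, 48/5)
obs 9: x=5 → posterior Gamma(32, 53/5)
obs 10: x=3 → posterior Gamma(35, 58/5)
obs 11: x=3 → posterior Gamma(38, 63/5)
obs 12: x=0 → posterior Gamma(38, 68/5)
obs 13: x=5 → posterior Gamma(43, 73/5)
obs 14: x=2 → posterior Gamma(45, 78/5)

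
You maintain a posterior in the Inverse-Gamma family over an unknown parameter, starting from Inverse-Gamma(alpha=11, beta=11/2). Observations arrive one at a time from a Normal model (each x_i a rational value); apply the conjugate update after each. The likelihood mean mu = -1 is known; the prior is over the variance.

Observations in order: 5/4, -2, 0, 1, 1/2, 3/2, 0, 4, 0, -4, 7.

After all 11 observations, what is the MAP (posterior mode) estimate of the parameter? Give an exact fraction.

2089/560

obs 1: x=5/4 → posterior Inverse-Gamma(23/2, 257/32)
obs 2: x=-2 → posterior Inverse-Gamma(12, 273/32)
obs 3: x=0 → posterior Inverse-Gamma(25/2, 289/32)
obs 4: x=1 → posterior Inverse-Gamma(13, 353/32)
obs 5: x=1/2 → posterior Inverse-Gamma(27/2, 389/32)
obs 6: x=3/2 → posterior Inverse-Gamma(14, 489/32)
obs 7: x=0 → posterior Inverse-Gamma(29/2, 505/32)
obs 8: x=4 → posterior Inverse-Gamma(15, 905/32)
obs 9: x=0 → posterior Inverse-Gamma(31/2, 921/32)
obs 10: x=-4 → posterior Inverse-Gamma(16, 1065/32)
obs 11: x=7 → posterior Inverse-Gamma(33/2, 2089/32)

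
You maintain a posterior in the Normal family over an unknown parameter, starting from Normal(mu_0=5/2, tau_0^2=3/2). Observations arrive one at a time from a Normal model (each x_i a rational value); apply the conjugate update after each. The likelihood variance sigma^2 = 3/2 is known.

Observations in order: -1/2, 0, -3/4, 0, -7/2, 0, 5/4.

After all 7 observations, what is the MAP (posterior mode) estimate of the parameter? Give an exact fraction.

obs 1: x=-1/2 → posterior Normal(1, 3/4)
obs 2: x=0 → posterior Normal(2/3, 1/2)
obs 3: x=-3/4 → posterior Normal(5/16, 3/8)
obs 4: x=0 → posterior Normal(1/4, 3/10)
obs 5: x=-7/2 → posterior Normal(-3/8, 1/4)
obs 6: x=0 → posterior Normal(-9/28, 3/14)
obs 7: x=5/4 → posterior Normal(-1/8, 3/16)

-1/8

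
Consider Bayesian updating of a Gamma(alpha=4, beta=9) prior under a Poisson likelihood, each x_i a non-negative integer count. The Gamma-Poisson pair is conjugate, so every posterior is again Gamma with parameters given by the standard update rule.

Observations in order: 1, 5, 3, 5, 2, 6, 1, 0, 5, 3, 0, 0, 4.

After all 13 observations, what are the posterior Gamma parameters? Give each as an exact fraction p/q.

obs 1: x=1 → posterior Gamma(5, 10)
obs 2: x=5 → posterior Gamma(10, 11)
obs 3: x=3 → posterior Gamma(13, 12)
obs 4: x=5 → posterior Gamma(18, 13)
obs 5: x=2 → posterior Gamma(20, 14)
obs 6: x=6 → posterior Gamma(26, 15)
obs 7: x=1 → posterior Gamma(27, 16)
obs 8: x=0 → posterior Gamma(27, 17)
obs 9: x=5 → posterior Gamma(32, 18)
obs 10: x=3 → posterior Gamma(35, 19)
obs 11: x=0 → posterior Gamma(35, 20)
obs 12: x=0 → posterior Gamma(35, 21)
obs 13: x=4 → posterior Gamma(39, 22)

alpha=39, beta=22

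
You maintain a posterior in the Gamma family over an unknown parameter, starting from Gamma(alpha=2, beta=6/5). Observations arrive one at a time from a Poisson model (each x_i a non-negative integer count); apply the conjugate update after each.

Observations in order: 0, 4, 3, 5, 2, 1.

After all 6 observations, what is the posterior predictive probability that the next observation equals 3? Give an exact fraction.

obs 1: x=0 → posterior Gamma(2, 11/5)
obs 2: x=4 → posterior Gamma(6, 16/5)
obs 3: x=3 → posterior Gamma(9, 21/5)
obs 4: x=5 → posterior Gamma(14, 26/5)
obs 5: x=2 → posterior Gamma(16, 31/5)
obs 6: x=1 → posterior Gamma(17, 36/5)

34703741769921281056391036928000/180167782956420929503029846064801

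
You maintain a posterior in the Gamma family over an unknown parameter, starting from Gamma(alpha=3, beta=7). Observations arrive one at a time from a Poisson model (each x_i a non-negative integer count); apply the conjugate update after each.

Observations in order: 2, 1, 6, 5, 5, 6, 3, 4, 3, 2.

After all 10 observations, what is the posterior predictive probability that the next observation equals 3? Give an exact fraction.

obs 1: x=2 → posterior Gamma(5, 8)
obs 2: x=1 → posterior Gamma(6, 9)
obs 3: x=6 → posterior Gamma(12, 10)
obs 4: x=5 → posterior Gamma(17, 11)
obs 5: x=5 → posterior Gamma(22, 12)
obs 6: x=6 → posterior Gamma(28, 13)
obs 7: x=3 → posterior Gamma(31, 14)
obs 8: x=4 → posterior Gamma(35, 15)
obs 9: x=3 → posterior Gamma(38, 16)
obs 10: x=2 → posterior Gamma(40, 17)

23703296889930026114066504190377823081581603766193435/118475276912564761690568298894504691732818472262959104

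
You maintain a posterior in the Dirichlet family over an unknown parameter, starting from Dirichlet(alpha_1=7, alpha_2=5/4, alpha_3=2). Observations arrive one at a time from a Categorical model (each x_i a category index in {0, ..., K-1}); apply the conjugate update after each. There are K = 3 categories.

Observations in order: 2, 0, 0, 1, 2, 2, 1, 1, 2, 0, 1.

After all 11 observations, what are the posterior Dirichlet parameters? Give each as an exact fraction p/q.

obs 1: x=2 → posterior Dirichlet(7, 5/4, 3)
obs 2: x=0 → posterior Dirichlet(8, 5/4, 3)
obs 3: x=0 → posterior Dirichlet(9, 5/4, 3)
obs 4: x=1 → posterior Dirichlet(9, 9/4, 3)
obs 5: x=2 → posterior Dirichlet(9, 9/4, 4)
obs 6: x=2 → posterior Dirichlet(9, 9/4, 5)
obs 7: x=1 → posterior Dirichlet(9, 13/4, 5)
obs 8: x=1 → posterior Dirichlet(9, 17/4, 5)
obs 9: x=2 → posterior Dirichlet(9, 17/4, 6)
obs 10: x=0 → posterior Dirichlet(10, 17/4, 6)
obs 11: x=1 → posterior Dirichlet(10, 21/4, 6)

alpha_1=10, alpha_2=21/4, alpha_3=6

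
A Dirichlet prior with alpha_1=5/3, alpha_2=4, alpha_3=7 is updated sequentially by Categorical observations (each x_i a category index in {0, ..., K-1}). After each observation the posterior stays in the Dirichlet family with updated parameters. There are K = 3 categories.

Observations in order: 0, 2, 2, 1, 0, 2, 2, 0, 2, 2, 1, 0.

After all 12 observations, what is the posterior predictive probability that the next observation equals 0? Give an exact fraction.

17/74

obs 1: x=0 → posterior Dirichlet(8/3, 4, 7)
obs 2: x=2 → posterior Dirichlet(8/3, 4, 8)
obs 3: x=2 → posterior Dirichlet(8/3, 4, 9)
obs 4: x=1 → posterior Dirichlet(8/3, 5, 9)
obs 5: x=0 → posterior Dirichlet(11/3, 5, 9)
obs 6: x=2 → posterior Dirichlet(11/3, 5, 10)
obs 7: x=2 → posterior Dirichlet(11/3, 5, 11)
obs 8: x=0 → posterior Dirichlet(14/3, 5, 11)
obs 9: x=2 → posterior Dirichlet(14/3, 5, 12)
obs 10: x=2 → posterior Dirichlet(14/3, 5, 13)
obs 11: x=1 → posterior Dirichlet(14/3, 6, 13)
obs 12: x=0 → posterior Dirichlet(17/3, 6, 13)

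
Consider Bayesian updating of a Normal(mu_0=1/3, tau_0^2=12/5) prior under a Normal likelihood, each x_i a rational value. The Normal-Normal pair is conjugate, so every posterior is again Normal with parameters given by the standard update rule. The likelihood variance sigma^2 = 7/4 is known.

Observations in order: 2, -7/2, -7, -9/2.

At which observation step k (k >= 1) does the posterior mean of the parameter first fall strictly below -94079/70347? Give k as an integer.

k = 3

obs 1: x=2 → posterior Normal(323/249, 84/83)
obs 2: x=-7/2 → posterior Normal(-181/393, 84/131)
obs 3: x=-7 → posterior Normal(-1189/537, 84/179)
obs 4: x=-9/2 → posterior Normal(-1837/681, 84/227)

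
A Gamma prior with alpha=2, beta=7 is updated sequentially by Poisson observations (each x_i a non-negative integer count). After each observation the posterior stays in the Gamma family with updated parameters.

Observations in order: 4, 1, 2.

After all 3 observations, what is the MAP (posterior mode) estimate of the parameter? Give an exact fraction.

4/5

obs 1: x=4 → posterior Gamma(6, 8)
obs 2: x=1 → posterior Gamma(7, 9)
obs 3: x=2 → posterior Gamma(9, 10)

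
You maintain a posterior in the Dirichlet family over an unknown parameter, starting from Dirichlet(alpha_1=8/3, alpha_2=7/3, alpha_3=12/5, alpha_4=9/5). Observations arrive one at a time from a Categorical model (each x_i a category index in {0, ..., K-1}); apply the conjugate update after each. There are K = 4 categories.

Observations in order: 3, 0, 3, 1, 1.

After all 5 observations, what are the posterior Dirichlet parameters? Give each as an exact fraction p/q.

obs 1: x=3 → posterior Dirichlet(8/3, 7/3, 12/5, 14/5)
obs 2: x=0 → posterior Dirichlet(11/3, 7/3, 12/5, 14/5)
obs 3: x=3 → posterior Dirichlet(11/3, 7/3, 12/5, 19/5)
obs 4: x=1 → posterior Dirichlet(11/3, 10/3, 12/5, 19/5)
obs 5: x=1 → posterior Dirichlet(11/3, 13/3, 12/5, 19/5)

alpha_1=11/3, alpha_2=13/3, alpha_3=12/5, alpha_4=19/5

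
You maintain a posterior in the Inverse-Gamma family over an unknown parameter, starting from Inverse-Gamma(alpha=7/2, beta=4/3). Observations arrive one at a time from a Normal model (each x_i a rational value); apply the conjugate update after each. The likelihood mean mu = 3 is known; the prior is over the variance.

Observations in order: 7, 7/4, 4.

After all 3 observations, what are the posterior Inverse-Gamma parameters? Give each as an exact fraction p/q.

alpha=5, beta=1019/96

obs 1: x=7 → posterior Inverse-Gamma(4, 28/3)
obs 2: x=7/4 → posterior Inverse-Gamma(9/2, 971/96)
obs 3: x=4 → posterior Inverse-Gamma(5, 1019/96)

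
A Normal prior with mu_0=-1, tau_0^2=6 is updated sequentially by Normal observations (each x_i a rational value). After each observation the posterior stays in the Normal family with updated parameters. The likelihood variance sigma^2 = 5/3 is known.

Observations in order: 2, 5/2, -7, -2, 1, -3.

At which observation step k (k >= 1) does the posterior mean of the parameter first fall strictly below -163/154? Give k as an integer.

obs 1: x=2 → posterior Normal(31/23, 30/23)
obs 2: x=5/2 → posterior Normal(76/41, 30/41)
obs 3: x=-7 → posterior Normal(-50/59, 30/59)
obs 4: x=-2 → posterior Normal(-86/77, 30/77)
obs 5: x=1 → posterior Normal(-68/95, 6/19)
obs 6: x=-3 → posterior Normal(-122/113, 30/113)

k = 4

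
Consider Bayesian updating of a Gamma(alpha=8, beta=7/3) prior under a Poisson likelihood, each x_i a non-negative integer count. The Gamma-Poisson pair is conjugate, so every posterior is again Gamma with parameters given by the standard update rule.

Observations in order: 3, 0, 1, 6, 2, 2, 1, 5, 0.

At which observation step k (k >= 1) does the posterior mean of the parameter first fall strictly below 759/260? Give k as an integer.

obs 1: x=3 → posterior Gamma(11, 10/3)
obs 2: x=0 → posterior Gamma(11, 13/3)
obs 3: x=1 → posterior Gamma(12, 16/3)
obs 4: x=6 → posterior Gamma(18, 19/3)
obs 5: x=2 → posterior Gamma(20, 22/3)
obs 6: x=2 → posterior Gamma(22, 25/3)
obs 7: x=1 → posterior Gamma(23, 28/3)
obs 8: x=5 → posterior Gamma(28, 31/3)
obs 9: x=0 → posterior Gamma(28, 34/3)

k = 2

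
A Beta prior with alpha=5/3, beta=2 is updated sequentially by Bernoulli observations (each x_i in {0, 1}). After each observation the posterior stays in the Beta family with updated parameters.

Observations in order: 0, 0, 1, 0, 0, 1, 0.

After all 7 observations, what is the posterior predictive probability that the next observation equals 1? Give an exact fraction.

11/32

obs 1: x=0 → posterior Beta(5/3, 3)
obs 2: x=0 → posterior Beta(5/3, 4)
obs 3: x=1 → posterior Beta(8/3, 4)
obs 4: x=0 → posterior Beta(8/3, 5)
obs 5: x=0 → posterior Beta(8/3, 6)
obs 6: x=1 → posterior Beta(11/3, 6)
obs 7: x=0 → posterior Beta(11/3, 7)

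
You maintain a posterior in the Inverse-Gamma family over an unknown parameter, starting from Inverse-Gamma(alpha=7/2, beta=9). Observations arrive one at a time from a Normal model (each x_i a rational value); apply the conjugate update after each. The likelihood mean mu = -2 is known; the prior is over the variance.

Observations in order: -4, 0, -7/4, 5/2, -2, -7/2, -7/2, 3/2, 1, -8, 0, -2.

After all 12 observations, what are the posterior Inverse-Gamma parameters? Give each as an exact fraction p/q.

alpha=19/2, beta=1793/32

obs 1: x=-4 → posterior Inverse-Gamma(4, 11)
obs 2: x=0 → posterior Inverse-Gamma(9/2, 13)
obs 3: x=-7/4 → posterior Inverse-Gamma(5, 417/32)
obs 4: x=5/2 → posterior Inverse-Gamma(11/2, 741/32)
obs 5: x=-2 → posterior Inverse-Gamma(6, 741/32)
obs 6: x=-7/2 → posterior Inverse-Gamma(13/2, 777/32)
obs 7: x=-7/2 → posterior Inverse-Gamma(7, 813/32)
obs 8: x=3/2 → posterior Inverse-Gamma(15/2, 1009/32)
obs 9: x=1 → posterior Inverse-Gamma(8, 1153/32)
obs 10: x=-8 → posterior Inverse-Gamma(17/2, 1729/32)
obs 11: x=0 → posterior Inverse-Gamma(9, 1793/32)
obs 12: x=-2 → posterior Inverse-Gamma(19/2, 1793/32)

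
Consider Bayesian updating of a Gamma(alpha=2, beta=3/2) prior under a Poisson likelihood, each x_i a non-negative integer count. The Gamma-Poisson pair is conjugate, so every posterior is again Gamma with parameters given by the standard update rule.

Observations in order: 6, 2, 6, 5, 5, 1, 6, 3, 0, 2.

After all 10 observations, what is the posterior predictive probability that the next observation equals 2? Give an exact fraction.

obs 1: x=6 → posterior Gamma(8, 5/2)
obs 2: x=2 → posterior Gamma(10, 7/2)
obs 3: x=6 → posterior Gamma(16, 9/2)
obs 4: x=5 → posterior Gamma(21, 11/2)
obs 5: x=5 → posterior Gamma(26, 13/2)
obs 6: x=1 → posterior Gamma(27, 15/2)
obs 7: x=6 → posterior Gamma(33, 17/2)
obs 8: x=3 → posterior Gamma(36, 19/2)
obs 9: x=0 → posterior Gamma(36, 21/2)
obs 10: x=2 → posterior Gamma(38, 23/2)

16501976639175542755355716000131769070373766528432856916/82718061255302767487140869206996285356581211090087890625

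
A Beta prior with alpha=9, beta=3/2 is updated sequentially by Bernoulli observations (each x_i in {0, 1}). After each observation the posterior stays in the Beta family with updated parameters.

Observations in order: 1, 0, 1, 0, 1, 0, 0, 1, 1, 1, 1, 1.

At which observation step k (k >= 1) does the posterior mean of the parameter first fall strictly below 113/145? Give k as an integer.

k = 4

obs 1: x=1 → posterior Beta(10, 3/2)
obs 2: x=0 → posterior Beta(10, 5/2)
obs 3: x=1 → posterior Beta(11, 5/2)
obs 4: x=0 → posterior Beta(11, 7/2)
obs 5: x=1 → posterior Beta(12, 7/2)
obs 6: x=0 → posterior Beta(12, 9/2)
obs 7: x=0 → posterior Beta(12, 11/2)
obs 8: x=1 → posterior Beta(13, 11/2)
obs 9: x=1 → posterior Beta(14, 11/2)
obs 10: x=1 → posterior Beta(15, 11/2)
obs 11: x=1 → posterior Beta(16, 11/2)
obs 12: x=1 → posterior Beta(17, 11/2)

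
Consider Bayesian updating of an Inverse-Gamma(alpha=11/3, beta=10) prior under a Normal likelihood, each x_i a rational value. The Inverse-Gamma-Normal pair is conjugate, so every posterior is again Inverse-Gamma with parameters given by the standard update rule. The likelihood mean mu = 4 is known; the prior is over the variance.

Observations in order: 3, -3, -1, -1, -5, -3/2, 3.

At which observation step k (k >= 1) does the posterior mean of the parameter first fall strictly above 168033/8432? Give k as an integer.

k = 6

obs 1: x=3 → posterior Inverse-Gamma(25/6, 21/2)
obs 2: x=-3 → posterior Inverse-Gamma(14/3, 35)
obs 3: x=-1 → posterior Inverse-Gamma(31/6, 95/2)
obs 4: x=-1 → posterior Inverse-Gamma(17/3, 60)
obs 5: x=-5 → posterior Inverse-Gamma(37/6, 201/2)
obs 6: x=-3/2 → posterior Inverse-Gamma(20/3, 925/8)
obs 7: x=3 → posterior Inverse-Gamma(43/6, 929/8)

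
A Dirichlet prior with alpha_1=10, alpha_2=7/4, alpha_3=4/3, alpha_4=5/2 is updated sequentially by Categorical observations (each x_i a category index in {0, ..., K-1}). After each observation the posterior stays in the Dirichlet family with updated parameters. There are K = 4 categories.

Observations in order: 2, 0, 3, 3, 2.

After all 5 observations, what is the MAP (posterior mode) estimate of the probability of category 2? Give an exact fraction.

obs 1: x=2 → posterior Dirichlet(10, 7/4, 7/3, 5/2)
obs 2: x=0 → posterior Dirichlet(11, 7/4, 7/3, 5/2)
obs 3: x=3 → posterior Dirichlet(11, 7/4, 7/3, 7/2)
obs 4: x=3 → posterior Dirichlet(11, 7/4, 7/3, 9/2)
obs 5: x=2 → posterior Dirichlet(11, 7/4, 10/3, 9/2)

28/199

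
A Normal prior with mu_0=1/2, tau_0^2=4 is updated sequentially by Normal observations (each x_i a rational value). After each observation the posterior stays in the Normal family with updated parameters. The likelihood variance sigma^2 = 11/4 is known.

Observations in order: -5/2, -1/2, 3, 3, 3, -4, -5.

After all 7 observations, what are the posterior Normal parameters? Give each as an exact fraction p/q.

mu_0=-85/246, tau_0^2=44/123

obs 1: x=-5/2 → posterior Normal(-23/18, 44/27)
obs 2: x=-1/2 → posterior Normal(-85/86, 44/43)
obs 3: x=3 → posterior Normal(11/118, 44/59)
obs 4: x=3 → posterior Normal(107/150, 44/75)
obs 5: x=3 → posterior Normal(29/26, 44/91)
obs 6: x=-4 → posterior Normal(75/214, 44/107)
obs 7: x=-5 → posterior Normal(-85/246, 44/123)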